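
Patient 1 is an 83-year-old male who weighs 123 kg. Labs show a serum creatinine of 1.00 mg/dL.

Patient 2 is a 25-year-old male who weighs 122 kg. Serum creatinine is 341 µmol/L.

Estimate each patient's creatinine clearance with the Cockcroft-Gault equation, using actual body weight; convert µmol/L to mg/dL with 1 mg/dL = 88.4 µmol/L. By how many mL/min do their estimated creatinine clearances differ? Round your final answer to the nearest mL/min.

Patient 1: CrCl = (140 − 83) × 123 / (72 × 1) = 7011.0 / 72.00 ≈ 97.4 mL/min
Patient 2: SCr = 341 / 88.4 = 3.857 mg/dL
Patient 2: CrCl = (140 − 25) × 122 / (72 × 3.857) = 14030.0 / 277.70 ≈ 50.5 mL/min
|97.4 − 50.5| = 46.9 mL/min

47 mL/min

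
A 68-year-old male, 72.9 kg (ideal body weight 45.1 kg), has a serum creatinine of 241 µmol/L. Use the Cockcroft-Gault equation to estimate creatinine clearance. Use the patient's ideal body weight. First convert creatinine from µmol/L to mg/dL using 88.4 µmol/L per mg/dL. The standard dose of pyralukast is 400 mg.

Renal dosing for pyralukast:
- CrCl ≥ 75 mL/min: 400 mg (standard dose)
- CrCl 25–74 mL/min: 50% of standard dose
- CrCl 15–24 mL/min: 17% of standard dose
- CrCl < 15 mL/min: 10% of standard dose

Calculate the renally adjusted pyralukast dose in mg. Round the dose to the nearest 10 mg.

SCr = 241 / 88.4 = 2.726 mg/dL
CrCl = (140 − 68) × 45.1 / (72 × 2.726) = 3247.2 / 196.27 ≈ 16.5 mL/min
CrCl ≈ 17 mL/min → bracket 15–24 mL/min.
17% of 400 mg = 68 mg → 70 mg

70 mg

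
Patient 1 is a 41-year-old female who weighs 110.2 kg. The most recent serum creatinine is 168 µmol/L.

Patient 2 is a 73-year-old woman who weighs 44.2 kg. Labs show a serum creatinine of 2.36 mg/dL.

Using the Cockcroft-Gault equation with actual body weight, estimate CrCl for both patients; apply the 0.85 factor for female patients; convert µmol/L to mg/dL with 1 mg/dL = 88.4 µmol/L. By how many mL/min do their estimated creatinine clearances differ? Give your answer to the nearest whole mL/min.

Patient 1: SCr = 168 / 88.4 = 1.9 mg/dL
Patient 1: CrCl = (140 − 41) × 110.2 / (72 × 1.9) × 0.85 = 10909.8 / 136.80 × 0.85 ≈ 67.8 mL/min
Patient 2: CrCl = (140 − 73) × 44.2 / (72 × 2.36) × 0.85 = 2961.4 / 169.92 × 0.85 ≈ 14.8 mL/min
|67.8 − 14.8| = 53.0 mL/min

53 mL/min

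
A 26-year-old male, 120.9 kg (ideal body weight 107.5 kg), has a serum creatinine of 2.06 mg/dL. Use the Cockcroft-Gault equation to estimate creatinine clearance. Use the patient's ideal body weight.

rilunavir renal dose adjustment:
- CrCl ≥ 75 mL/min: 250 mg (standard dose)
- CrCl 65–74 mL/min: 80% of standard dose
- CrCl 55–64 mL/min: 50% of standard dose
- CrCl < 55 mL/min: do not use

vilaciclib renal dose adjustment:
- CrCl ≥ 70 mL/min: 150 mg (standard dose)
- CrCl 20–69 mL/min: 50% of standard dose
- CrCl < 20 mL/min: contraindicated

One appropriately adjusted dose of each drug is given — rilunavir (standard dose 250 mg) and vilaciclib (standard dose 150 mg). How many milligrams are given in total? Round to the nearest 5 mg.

CrCl = (140 − 26) × 107.5 / (72 × 2.06) = 12255.0 / 148.32 ≈ 82.6 mL/min
CrCl ≈ 83 mL/min.
rilunavir: ≥ 75 mL/min → 100% of 250 mg = 250 mg.
vilaciclib: ≥ 70 mL/min → 100% of 150 mg = 150 mg.
Total = 250 + 150 = 400 mg.

400 mg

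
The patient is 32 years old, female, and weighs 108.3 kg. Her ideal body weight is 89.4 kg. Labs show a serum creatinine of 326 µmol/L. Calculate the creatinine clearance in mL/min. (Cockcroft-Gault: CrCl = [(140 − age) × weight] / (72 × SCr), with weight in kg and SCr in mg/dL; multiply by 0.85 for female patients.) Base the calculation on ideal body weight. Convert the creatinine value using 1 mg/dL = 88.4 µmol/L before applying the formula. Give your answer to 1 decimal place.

30.9 mL/min

SCr = 326 / 88.4 = 3.688 mg/dL
CrCl = (140 − 32) × 89.4 / (72 × 3.688) × 0.85 = 9655.2 / 265.54 × 0.85 ≈ 30.9 mL/min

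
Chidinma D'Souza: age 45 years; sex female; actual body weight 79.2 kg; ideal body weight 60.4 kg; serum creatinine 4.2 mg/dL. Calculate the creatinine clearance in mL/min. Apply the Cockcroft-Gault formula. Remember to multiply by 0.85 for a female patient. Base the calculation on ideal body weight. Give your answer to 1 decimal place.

CrCl = (140 − 45) × 60.4 / (72 × 4.2) × 0.85 = 5738.0 / 302.40 × 0.85 ≈ 16.1 mL/min

16.1 mL/min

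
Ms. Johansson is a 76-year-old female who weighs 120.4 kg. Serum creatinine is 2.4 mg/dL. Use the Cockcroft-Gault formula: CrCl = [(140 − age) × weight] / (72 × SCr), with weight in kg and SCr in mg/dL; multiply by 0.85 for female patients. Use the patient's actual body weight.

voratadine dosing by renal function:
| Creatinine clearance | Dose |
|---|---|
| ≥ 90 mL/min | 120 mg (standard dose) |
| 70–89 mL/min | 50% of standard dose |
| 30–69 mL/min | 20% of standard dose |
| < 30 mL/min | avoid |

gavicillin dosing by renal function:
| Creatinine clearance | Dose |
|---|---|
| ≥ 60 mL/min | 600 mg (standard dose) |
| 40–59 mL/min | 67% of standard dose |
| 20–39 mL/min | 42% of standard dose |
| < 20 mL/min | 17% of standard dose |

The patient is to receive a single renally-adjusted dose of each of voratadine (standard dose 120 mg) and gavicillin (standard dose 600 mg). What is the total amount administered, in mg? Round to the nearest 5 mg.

275 mg

CrCl = (140 − 76) × 120.4 / (72 × 2.4) × 0.85 = 7705.6 / 172.80 × 0.85 ≈ 37.9 mL/min
CrCl ≈ 38 mL/min.
voratadine: 30–69 mL/min → 20% of 120 mg = 24 mg.
gavicillin: 20–39 mL/min → 42% of 600 mg = 252 mg.
Total = 24 + 252 = 276 mg.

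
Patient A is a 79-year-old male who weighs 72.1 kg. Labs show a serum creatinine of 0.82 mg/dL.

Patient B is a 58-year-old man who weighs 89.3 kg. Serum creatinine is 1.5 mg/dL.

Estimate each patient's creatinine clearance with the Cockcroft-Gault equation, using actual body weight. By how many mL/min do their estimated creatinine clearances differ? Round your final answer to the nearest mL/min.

7 mL/min

Patient A: CrCl = (140 − 79) × 72.1 / (72 × 0.82) = 4398.1 / 59.04 ≈ 74.5 mL/min
Patient B: CrCl = (140 − 58) × 89.3 / (72 × 1.5) = 7322.6 / 108.00 ≈ 67.8 mL/min
|74.5 − 67.8| = 6.7 mL/min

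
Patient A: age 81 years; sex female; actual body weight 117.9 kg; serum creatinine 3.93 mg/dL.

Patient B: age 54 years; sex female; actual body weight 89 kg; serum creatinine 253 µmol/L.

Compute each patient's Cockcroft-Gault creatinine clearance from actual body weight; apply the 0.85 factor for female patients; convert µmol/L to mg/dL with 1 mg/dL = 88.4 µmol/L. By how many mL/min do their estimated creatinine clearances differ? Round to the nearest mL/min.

11 mL/min

Patient A: CrCl = (140 − 81) × 117.9 / (72 × 3.93) × 0.85 = 6956.1 / 282.96 × 0.85 ≈ 20.9 mL/min
Patient B: SCr = 253 / 88.4 = 2.862 mg/dL
Patient B: CrCl = (140 − 54) × 89 / (72 × 2.862) × 0.85 = 7654.0 / 206.06 × 0.85 ≈ 31.6 mL/min
|20.9 − 31.6| = 10.7 mL/min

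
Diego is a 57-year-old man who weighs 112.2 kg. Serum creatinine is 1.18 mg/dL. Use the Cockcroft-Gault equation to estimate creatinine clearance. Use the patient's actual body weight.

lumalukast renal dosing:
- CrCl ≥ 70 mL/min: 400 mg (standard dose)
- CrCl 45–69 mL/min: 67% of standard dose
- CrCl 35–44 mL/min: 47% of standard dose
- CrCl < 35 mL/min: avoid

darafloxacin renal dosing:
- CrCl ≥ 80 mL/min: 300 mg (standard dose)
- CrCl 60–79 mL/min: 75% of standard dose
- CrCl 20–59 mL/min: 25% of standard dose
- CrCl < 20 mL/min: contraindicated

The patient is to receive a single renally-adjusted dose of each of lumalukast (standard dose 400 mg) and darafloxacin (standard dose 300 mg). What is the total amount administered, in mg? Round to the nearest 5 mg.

700 mg

CrCl = (140 − 57) × 112.2 / (72 × 1.18) = 9312.6 / 84.96 ≈ 109.6 mL/min
CrCl ≈ 110 mL/min.
lumalukast: ≥ 70 mL/min → 100% of 400 mg = 400 mg.
darafloxacin: ≥ 80 mL/min → 100% of 300 mg = 300 mg.
Total = 400 + 300 = 700 mg.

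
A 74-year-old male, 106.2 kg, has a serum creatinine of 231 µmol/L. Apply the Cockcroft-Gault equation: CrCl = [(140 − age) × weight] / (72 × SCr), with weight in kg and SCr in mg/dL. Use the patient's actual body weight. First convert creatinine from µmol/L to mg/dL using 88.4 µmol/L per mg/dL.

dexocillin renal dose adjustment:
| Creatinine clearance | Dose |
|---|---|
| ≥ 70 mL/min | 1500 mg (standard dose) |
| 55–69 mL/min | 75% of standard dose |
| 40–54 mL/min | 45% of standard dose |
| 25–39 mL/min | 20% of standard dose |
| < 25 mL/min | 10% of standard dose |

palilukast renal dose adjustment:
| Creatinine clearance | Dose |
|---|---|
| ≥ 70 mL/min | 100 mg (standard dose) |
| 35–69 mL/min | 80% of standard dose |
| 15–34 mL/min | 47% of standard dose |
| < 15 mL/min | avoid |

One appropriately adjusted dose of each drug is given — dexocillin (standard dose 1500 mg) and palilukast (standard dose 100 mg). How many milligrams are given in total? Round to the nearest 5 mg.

SCr = 231 / 88.4 = 2.613 mg/dL
CrCl = (140 − 74) × 106.2 / (72 × 2.613) = 7009.2 / 188.14 ≈ 37.3 mL/min
CrCl ≈ 37 mL/min.
dexocillin: 25–39 mL/min → 20% of 1500 mg = 300 mg.
palilukast: 35–69 mL/min → 80% of 100 mg = 80 mg.
Total = 300 + 80 = 380 mg.

380 mg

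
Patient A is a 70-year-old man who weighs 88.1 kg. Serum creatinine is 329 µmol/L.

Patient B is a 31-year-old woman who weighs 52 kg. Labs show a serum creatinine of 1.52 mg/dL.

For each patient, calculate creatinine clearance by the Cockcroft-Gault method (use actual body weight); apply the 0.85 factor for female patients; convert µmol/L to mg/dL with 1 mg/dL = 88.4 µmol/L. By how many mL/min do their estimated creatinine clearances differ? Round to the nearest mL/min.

21 mL/min

Patient A: SCr = 329 / 88.4 = 3.722 mg/dL
Patient A: CrCl = (140 − 70) × 88.1 / (72 × 3.722) = 6167.0 / 267.98 ≈ 23.0 mL/min
Patient B: CrCl = (140 − 31) × 52 / (72 × 1.52) × 0.85 = 5668.0 / 109.44 × 0.85 ≈ 44.0 mL/min
|23.0 − 44.0| = 21.0 mL/min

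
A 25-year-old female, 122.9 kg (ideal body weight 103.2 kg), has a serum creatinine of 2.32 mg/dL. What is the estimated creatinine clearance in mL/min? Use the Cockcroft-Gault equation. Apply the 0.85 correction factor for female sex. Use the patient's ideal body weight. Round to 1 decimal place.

CrCl = (140 − 25) × 103.2 / (72 × 2.32) × 0.85 = 11868.0 / 167.04 × 0.85 ≈ 60.4 mL/min

60.4 mL/min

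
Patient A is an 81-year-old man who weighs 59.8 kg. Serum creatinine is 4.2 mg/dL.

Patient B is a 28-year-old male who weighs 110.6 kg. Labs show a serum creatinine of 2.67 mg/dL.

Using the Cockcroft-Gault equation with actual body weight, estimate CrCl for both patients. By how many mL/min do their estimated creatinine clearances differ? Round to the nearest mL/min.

Patient A: CrCl = (140 − 81) × 59.8 / (72 × 4.2) = 3528.2 / 302.40 ≈ 11.7 mL/min
Patient B: CrCl = (140 − 28) × 110.6 / (72 × 2.67) = 12387.2 / 192.24 ≈ 64.4 mL/min
|11.7 − 64.4| = 52.7 mL/min

53 mL/min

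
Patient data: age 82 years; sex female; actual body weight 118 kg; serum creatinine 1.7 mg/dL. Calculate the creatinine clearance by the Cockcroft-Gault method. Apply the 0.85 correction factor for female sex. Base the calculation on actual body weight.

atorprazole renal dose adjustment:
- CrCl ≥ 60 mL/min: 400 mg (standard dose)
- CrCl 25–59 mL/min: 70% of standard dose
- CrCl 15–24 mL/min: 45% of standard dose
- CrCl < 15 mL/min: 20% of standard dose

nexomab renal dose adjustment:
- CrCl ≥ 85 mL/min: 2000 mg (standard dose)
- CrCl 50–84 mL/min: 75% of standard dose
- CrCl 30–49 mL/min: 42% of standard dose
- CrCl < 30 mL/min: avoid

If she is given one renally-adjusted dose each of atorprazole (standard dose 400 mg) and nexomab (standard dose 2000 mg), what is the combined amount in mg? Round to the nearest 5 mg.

CrCl = (140 − 82) × 118 / (72 × 1.7) × 0.85 = 6844.0 / 122.40 × 0.85 ≈ 47.5 mL/min
CrCl ≈ 48 mL/min.
atorprazole: 25–59 mL/min → 70% of 400 mg = 280 mg.
nexomab: 30–49 mL/min → 42% of 2000 mg = 840 mg.
Total = 280 + 840 = 1120 mg.

1120 mg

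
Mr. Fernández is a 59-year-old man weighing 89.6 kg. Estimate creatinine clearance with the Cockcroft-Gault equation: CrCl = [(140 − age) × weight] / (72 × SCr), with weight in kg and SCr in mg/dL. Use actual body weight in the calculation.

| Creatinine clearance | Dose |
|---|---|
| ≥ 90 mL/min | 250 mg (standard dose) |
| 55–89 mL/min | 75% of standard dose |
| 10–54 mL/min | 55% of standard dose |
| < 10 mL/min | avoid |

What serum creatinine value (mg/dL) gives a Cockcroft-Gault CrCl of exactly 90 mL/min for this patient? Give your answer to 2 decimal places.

Standard dose requires CrCl ≥ 90 mL/min.
Set (140 − 59) × 89.6 / (72 × SCr) = 90
SCr = (140 − 59) × 89.6 / (72 × 90) = 1.120 mg/dL

1.12 mg/dL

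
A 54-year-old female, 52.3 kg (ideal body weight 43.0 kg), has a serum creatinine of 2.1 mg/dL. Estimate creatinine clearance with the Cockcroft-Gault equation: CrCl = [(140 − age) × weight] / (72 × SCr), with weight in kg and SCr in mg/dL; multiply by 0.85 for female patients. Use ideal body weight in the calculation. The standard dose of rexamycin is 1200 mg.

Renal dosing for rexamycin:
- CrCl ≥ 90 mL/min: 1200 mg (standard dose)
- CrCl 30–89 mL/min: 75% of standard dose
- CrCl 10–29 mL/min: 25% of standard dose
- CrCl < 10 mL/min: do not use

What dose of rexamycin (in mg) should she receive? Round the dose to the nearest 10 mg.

CrCl = (140 − 54) × 43 / (72 × 2.1) × 0.85 = 3698.0 / 151.20 × 0.85 ≈ 20.8 mL/min
CrCl ≈ 21 mL/min → bracket 10–29 mL/min.
25% of 1200 mg = 300 mg

300 mg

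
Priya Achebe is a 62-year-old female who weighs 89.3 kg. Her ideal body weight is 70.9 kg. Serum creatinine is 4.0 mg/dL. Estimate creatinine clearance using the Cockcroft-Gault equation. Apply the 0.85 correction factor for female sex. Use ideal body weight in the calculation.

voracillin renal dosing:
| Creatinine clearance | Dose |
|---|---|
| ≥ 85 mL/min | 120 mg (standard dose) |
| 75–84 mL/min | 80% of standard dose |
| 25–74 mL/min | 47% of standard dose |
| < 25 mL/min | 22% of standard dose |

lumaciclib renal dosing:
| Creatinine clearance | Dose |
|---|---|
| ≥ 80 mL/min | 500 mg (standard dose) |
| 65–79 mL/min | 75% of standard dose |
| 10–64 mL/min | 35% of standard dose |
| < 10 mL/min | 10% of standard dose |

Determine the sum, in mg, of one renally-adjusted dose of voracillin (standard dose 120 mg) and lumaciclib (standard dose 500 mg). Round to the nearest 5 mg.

CrCl = (140 − 62) × 70.9 / (72 × 4) × 0.85 = 5530.2 / 288.00 × 0.85 ≈ 16.3 mL/min
CrCl ≈ 16 mL/min.
voracillin: < 25 mL/min → 22% of 120 mg = 26.4 mg.
lumaciclib: 10–64 mL/min → 35% of 500 mg = 175 mg.
Total = 26.4 + 175 = 201.4 mg.

200 mg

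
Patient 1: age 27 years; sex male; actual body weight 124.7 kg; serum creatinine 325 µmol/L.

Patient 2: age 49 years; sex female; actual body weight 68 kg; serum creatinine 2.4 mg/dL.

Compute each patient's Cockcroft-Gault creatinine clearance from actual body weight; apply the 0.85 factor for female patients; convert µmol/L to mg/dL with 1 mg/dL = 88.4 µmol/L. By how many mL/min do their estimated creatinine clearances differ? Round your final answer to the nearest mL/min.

Patient 1: SCr = 325 / 88.4 = 3.676 mg/dL
Patient 1: CrCl = (140 − 27) × 124.7 / (72 × 3.676) = 14091.1 / 264.67 ≈ 53.2 mL/min
Patient 2: CrCl = (140 − 49) × 68 / (72 × 2.4) × 0.85 = 6188.0 / 172.80 × 0.85 ≈ 30.4 mL/min
|53.2 − 30.4| = 22.8 mL/min

23 mL/min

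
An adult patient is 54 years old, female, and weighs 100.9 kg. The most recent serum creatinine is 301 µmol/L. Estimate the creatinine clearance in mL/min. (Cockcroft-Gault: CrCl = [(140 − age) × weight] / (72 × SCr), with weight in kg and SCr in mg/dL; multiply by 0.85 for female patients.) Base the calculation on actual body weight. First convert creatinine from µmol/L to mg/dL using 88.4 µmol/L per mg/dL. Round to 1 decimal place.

SCr = 301 / 88.4 = 3.405 mg/dL
CrCl = (140 − 54) × 100.9 / (72 × 3.405) × 0.85 = 8677.4 / 245.16 × 0.85 ≈ 30.1 mL/min

30.1 mL/min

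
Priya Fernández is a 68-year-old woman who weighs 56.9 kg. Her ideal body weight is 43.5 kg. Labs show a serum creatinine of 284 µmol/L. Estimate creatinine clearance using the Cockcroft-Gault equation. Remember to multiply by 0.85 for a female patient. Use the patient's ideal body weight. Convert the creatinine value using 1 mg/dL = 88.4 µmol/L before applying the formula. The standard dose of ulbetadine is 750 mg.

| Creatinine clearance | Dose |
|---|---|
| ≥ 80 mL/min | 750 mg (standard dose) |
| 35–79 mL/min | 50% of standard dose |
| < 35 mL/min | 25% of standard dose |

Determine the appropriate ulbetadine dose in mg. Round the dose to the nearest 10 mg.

190 mg

SCr = 284 / 88.4 = 3.213 mg/dL
CrCl = (140 − 68) × 43.5 / (72 × 3.213) × 0.85 = 3132.0 / 231.34 × 0.85 ≈ 11.5 mL/min
CrCl ≈ 12 mL/min → bracket < 35 mL/min.
25% of 750 mg = 187.5 mg → 190 mg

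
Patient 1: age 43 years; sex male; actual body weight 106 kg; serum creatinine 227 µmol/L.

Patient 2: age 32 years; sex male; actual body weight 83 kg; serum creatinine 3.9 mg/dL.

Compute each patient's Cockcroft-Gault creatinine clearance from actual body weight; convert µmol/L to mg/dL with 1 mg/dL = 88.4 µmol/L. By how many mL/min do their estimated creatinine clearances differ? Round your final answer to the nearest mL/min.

24 mL/min

Patient 1: SCr = 227 / 88.4 = 2.568 mg/dL
Patient 1: CrCl = (140 − 43) × 106 / (72 × 2.568) = 10282.0 / 184.90 ≈ 55.6 mL/min
Patient 2: CrCl = (140 − 32) × 83 / (72 × 3.9) = 8964.0 / 280.80 ≈ 31.9 mL/min
|55.6 − 31.9| = 23.7 mL/min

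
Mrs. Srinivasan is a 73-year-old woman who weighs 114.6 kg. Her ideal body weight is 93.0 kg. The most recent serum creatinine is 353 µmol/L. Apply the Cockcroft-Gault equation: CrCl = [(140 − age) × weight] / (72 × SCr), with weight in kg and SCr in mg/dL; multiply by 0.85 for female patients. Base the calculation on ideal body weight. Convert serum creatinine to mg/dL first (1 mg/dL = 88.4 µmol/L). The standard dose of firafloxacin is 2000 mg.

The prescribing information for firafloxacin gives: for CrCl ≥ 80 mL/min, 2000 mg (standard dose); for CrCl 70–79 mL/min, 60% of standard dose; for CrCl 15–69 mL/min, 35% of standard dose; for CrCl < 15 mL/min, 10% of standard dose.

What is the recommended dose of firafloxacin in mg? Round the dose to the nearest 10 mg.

700 mg

SCr = 353 / 88.4 = 3.993 mg/dL
CrCl = (140 − 73) × 93 / (72 × 3.993) × 0.85 = 6231.0 / 287.50 × 0.85 ≈ 18.4 mL/min
CrCl ≈ 18 mL/min → bracket 15–69 mL/min.
35% of 2000 mg = 700 mg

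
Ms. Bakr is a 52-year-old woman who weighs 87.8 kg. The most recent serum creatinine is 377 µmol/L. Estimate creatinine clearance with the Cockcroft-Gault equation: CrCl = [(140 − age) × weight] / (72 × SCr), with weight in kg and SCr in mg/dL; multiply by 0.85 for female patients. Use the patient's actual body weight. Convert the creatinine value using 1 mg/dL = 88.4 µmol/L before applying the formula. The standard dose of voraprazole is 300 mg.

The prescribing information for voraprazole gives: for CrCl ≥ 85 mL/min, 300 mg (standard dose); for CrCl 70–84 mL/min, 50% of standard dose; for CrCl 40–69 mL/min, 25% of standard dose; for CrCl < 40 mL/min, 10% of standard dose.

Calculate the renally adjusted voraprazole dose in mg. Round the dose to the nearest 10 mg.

30 mg

SCr = 377 / 88.4 = 4.265 mg/dL
CrCl = (140 − 52) × 87.8 / (72 × 4.265) × 0.85 = 7726.4 / 307.08 × 0.85 ≈ 21.4 mL/min
CrCl ≈ 21 mL/min → bracket < 40 mL/min.
10% of 300 mg = 30 mg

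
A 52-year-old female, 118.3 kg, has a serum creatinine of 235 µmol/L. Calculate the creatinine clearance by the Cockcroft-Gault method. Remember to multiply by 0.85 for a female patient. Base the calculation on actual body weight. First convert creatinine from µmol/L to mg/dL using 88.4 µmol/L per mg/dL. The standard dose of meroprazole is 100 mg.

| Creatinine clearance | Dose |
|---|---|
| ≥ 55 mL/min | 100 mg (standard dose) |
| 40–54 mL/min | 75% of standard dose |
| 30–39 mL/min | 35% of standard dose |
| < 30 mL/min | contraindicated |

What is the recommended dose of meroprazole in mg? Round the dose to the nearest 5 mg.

75 mg

SCr = 235 / 88.4 = 2.658 mg/dL
CrCl = (140 − 52) × 118.3 / (72 × 2.658) × 0.85 = 10410.4 / 191.38 × 0.85 ≈ 46.2 mL/min
CrCl ≈ 46 mL/min → bracket 40–54 mL/min.
75% of 100 mg = 75 mg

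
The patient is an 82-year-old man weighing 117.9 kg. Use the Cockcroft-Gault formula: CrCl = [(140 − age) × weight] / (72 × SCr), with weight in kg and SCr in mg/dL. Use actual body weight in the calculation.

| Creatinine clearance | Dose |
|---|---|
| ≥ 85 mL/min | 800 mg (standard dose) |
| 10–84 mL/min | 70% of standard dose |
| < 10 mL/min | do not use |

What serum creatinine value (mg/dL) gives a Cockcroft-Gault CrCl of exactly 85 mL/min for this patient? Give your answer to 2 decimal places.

Standard dose requires CrCl ≥ 85 mL/min.
Set (140 − 82) × 117.9 / (72 × SCr) = 85
SCr = (140 − 82) × 117.9 / (72 × 85) = 1.117 mg/dL

1.12 mg/dL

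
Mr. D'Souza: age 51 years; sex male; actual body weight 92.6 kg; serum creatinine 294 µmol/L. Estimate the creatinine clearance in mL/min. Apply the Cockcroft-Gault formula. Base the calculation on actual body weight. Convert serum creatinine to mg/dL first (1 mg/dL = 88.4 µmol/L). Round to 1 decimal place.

SCr = 294 / 88.4 = 3.326 mg/dL
CrCl = (140 − 51) × 92.6 / (72 × 3.326) = 8241.4 / 239.47 ≈ 34.4 mL/min

34.4 mL/min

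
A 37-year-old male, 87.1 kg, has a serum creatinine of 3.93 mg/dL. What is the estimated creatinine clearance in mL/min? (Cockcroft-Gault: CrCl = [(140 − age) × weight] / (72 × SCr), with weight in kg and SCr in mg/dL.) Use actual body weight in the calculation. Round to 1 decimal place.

31.7 mL/min

CrCl = (140 − 37) × 87.1 / (72 × 3.93) = 8971.3 / 282.96 ≈ 31.7 mL/min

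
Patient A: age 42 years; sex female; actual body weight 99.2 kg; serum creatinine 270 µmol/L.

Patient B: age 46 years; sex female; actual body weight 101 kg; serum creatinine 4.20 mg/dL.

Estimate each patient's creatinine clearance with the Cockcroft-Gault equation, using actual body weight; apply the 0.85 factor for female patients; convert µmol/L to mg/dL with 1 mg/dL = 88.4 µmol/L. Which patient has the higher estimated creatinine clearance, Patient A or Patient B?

Patient A: SCr = 270 / 88.4 = 3.054 mg/dL
Patient A: CrCl = (140 − 42) × 99.2 / (72 × 3.054) × 0.85 = 9721.6 / 219.89 × 0.85 ≈ 37.6 mL/min
Patient B: CrCl = (140 − 46) × 101 / (72 × 4.2) × 0.85 = 9494.0 / 302.40 × 0.85 ≈ 26.7 mL/min
37.6 vs 26.7 mL/min → Patient A is higher.

Patient A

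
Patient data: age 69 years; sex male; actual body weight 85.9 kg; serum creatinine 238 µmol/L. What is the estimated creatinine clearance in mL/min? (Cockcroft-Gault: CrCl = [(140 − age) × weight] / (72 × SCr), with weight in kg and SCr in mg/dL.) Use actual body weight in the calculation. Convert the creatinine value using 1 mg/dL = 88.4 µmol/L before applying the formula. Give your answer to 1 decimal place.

SCr = 238 / 88.4 = 2.692 mg/dL
CrCl = (140 − 69) × 85.9 / (72 × 2.692) = 6098.9 / 193.82 ≈ 31.5 mL/min

31.5 mL/min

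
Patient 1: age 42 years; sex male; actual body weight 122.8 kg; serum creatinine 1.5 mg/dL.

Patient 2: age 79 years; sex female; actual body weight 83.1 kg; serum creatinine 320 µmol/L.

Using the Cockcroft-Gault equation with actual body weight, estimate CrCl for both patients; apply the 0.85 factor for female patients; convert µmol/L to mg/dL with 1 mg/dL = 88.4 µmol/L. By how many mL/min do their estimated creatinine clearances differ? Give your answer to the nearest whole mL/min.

95 mL/min

Patient 1: CrCl = (140 − 42) × 122.8 / (72 × 1.5) = 12034.4 / 108.00 ≈ 111.4 mL/min
Patient 2: SCr = 320 / 88.4 = 3.62 mg/dL
Patient 2: CrCl = (140 − 79) × 83.1 / (72 × 3.62) × 0.85 = 5069.1 / 260.64 × 0.85 ≈ 16.5 mL/min
|111.4 − 16.5| = 94.9 mL/min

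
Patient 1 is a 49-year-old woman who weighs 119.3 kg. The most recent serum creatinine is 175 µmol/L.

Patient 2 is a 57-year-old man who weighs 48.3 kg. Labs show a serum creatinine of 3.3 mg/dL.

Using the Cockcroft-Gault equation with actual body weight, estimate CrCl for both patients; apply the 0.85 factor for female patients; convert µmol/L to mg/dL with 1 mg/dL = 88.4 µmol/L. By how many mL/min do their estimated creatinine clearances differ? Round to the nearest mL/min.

Patient 1: SCr = 175 / 88.4 = 1.98 mg/dL
Patient 1: CrCl = (140 − 49) × 119.3 / (72 × 1.98) × 0.85 = 10856.3 / 142.56 × 0.85 ≈ 64.7 mL/min
Patient 2: CrCl = (140 − 57) × 48.3 / (72 × 3.3) = 4008.9 / 237.60 ≈ 16.9 mL/min
|64.7 − 16.9| = 47.8 mL/min

48 mL/min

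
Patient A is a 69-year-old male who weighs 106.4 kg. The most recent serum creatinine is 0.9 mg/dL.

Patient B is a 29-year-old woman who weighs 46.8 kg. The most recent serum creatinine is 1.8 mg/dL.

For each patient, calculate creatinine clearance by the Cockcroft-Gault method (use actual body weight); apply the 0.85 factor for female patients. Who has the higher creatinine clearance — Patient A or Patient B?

Patient A: CrCl = (140 − 69) × 106.4 / (72 × 0.9) = 7554.4 / 64.80 ≈ 116.6 mL/min
Patient B: CrCl = (140 − 29) × 46.8 / (72 × 1.8) × 0.85 = 5194.8 / 129.60 × 0.85 ≈ 34.1 mL/min
116.6 vs 34.1 mL/min → Patient A is higher.

Patient A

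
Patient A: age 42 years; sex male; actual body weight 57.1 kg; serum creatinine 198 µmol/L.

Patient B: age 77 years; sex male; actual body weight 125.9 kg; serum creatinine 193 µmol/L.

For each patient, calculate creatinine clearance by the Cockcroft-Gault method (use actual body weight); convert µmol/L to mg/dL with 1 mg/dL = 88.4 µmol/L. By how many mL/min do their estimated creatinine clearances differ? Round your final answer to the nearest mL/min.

16 mL/min

Patient A: SCr = 198 / 88.4 = 2.24 mg/dL
Patient A: CrCl = (140 − 42) × 57.1 / (72 × 2.24) = 5595.8 / 161.28 ≈ 34.7 mL/min
Patient B: SCr = 193 / 88.4 = 2.183 mg/dL
Patient B: CrCl = (140 − 77) × 125.9 / (72 × 2.183) = 7931.7 / 157.18 ≈ 50.5 mL/min
|34.7 − 50.5| = 15.8 mL/min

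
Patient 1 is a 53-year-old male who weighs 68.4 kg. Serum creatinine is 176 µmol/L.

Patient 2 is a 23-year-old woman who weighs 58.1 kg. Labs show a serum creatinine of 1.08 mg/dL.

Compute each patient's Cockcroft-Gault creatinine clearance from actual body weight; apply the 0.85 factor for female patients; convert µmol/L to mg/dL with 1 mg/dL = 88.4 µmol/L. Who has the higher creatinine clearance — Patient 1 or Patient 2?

Patient 1: SCr = 176 / 88.4 = 1.991 mg/dL
Patient 1: CrCl = (140 − 53) × 68.4 / (72 × 1.991) = 5950.8 / 143.35 ≈ 41.5 mL/min
Patient 2: CrCl = (140 − 23) × 58.1 / (72 × 1.08) × 0.85 = 6797.7 / 77.76 × 0.85 ≈ 74.3 mL/min
41.5 vs 74.3 mL/min → Patient 2 is higher.

Patient 2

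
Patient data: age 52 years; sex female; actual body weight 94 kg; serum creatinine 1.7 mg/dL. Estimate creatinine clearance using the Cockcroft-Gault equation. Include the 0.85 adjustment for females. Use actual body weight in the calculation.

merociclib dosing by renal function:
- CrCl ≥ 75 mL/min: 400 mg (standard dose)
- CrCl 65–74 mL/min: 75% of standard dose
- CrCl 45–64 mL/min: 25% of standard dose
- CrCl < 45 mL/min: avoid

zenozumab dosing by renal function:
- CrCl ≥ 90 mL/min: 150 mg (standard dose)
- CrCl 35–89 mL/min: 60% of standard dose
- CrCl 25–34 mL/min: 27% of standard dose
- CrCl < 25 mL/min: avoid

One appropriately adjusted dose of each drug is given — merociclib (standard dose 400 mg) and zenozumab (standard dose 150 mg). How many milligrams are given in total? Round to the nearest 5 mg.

CrCl = (140 − 52) × 94 / (72 × 1.7) × 0.85 = 8272.0 / 122.40 × 0.85 ≈ 57.4 mL/min
CrCl ≈ 57 mL/min.
merociclib: 45–64 mL/min → 25% of 400 mg = 100 mg.
zenozumab: 35–89 mL/min → 60% of 150 mg = 90 mg.
Total = 100 + 90 = 190 mg.

190 mg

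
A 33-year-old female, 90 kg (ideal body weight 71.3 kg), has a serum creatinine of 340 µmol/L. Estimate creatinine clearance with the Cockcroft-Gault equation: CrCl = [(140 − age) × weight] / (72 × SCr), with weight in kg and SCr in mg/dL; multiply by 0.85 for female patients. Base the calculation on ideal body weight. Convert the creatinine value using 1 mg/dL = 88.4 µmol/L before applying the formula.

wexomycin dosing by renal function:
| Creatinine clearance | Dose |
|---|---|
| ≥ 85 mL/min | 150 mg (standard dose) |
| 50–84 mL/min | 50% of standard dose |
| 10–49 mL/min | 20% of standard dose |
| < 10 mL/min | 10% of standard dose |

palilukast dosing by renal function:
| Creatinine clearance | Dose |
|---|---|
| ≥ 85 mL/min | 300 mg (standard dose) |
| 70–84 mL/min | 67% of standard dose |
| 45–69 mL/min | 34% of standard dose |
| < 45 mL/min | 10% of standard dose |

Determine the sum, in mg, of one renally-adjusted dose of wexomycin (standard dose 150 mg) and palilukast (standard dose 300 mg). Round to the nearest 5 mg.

60 mg

SCr = 340 / 88.4 = 3.846 mg/dL
CrCl = (140 − 33) × 71.3 / (72 × 3.846) × 0.85 = 7629.1 / 276.91 × 0.85 ≈ 23.4 mL/min
CrCl ≈ 23 mL/min.
wexomycin: 10–49 mL/min → 20% of 150 mg = 30 mg.
palilukast: < 45 mL/min → 10% of 300 mg = 30 mg.
Total = 30 + 30 = 60 mg.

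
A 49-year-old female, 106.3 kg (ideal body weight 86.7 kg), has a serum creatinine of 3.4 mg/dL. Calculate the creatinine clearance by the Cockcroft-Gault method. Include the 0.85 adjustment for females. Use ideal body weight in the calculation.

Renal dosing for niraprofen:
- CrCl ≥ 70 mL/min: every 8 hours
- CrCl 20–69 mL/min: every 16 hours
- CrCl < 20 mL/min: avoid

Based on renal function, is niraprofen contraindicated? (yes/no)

CrCl = (140 − 49) × 86.7 / (72 × 3.4) × 0.85 = 7889.7 / 244.80 × 0.85 ≈ 27.4 mL/min
CrCl ≈ 27 mL/min, which is ≥ 20 mL/min.

no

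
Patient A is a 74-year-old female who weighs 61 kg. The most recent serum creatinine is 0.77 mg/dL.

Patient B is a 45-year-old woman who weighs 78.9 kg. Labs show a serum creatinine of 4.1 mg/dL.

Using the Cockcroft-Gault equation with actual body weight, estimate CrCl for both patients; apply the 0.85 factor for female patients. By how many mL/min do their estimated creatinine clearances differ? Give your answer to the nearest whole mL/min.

40 mL/min

Patient A: CrCl = (140 − 74) × 61 / (72 × 0.77) × 0.85 = 4026.0 / 55.44 × 0.85 ≈ 61.7 mL/min
Patient B: CrCl = (140 − 45) × 78.9 / (72 × 4.1) × 0.85 = 7495.5 / 295.20 × 0.85 ≈ 21.6 mL/min
|61.7 − 21.6| = 40.1 mL/min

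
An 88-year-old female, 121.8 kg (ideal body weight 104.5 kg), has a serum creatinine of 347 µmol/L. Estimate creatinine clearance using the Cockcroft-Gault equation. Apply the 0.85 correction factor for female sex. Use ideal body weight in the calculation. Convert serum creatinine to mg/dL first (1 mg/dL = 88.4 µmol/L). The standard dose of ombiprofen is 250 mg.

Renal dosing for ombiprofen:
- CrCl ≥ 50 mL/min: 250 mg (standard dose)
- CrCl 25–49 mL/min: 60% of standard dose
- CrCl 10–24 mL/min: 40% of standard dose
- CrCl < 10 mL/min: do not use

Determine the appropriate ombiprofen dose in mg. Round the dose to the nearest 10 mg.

SCr = 347 / 88.4 = 3.925 mg/dL
CrCl = (140 − 88) × 104.5 / (72 × 3.925) × 0.85 = 5434.0 / 282.60 × 0.85 ≈ 16.3 mL/min
CrCl ≈ 16 mL/min → bracket 10–24 mL/min.
40% of 250 mg = 100 mg

100 mg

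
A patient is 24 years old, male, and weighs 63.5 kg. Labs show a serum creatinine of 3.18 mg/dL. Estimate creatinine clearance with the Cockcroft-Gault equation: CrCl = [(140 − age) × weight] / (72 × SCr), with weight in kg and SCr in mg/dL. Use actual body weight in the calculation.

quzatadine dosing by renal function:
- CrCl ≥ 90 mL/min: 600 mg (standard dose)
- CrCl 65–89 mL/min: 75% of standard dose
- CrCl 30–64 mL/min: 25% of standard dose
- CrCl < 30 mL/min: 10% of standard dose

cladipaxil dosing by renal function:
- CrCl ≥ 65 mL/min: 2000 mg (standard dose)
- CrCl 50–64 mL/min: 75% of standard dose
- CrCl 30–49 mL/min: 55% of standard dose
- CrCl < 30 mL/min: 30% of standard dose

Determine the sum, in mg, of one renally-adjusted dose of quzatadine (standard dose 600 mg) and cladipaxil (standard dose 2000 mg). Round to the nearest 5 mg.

CrCl = (140 − 24) × 63.5 / (72 × 3.18) = 7366.0 / 228.96 ≈ 32.2 mL/min
CrCl ≈ 32 mL/min.
quzatadine: 30–64 mL/min → 25% of 600 mg = 150 mg.
cladipaxil: 30–49 mL/min → 55% of 2000 mg = 1100 mg.
Total = 150 + 1100 = 1250 mg.

1250 mg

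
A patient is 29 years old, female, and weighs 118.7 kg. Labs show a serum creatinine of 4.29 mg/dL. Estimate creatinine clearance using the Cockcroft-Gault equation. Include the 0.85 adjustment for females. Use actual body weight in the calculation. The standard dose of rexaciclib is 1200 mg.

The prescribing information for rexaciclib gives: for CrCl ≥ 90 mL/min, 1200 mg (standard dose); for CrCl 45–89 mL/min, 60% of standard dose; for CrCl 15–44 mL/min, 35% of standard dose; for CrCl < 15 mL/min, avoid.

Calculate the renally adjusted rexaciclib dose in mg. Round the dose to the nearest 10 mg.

420 mg

CrCl = (140 − 29) × 118.7 / (72 × 4.29) × 0.85 = 13175.7 / 308.88 × 0.85 ≈ 36.3 mL/min
CrCl ≈ 36 mL/min → bracket 15–44 mL/min.
35% of 1200 mg = 420 mg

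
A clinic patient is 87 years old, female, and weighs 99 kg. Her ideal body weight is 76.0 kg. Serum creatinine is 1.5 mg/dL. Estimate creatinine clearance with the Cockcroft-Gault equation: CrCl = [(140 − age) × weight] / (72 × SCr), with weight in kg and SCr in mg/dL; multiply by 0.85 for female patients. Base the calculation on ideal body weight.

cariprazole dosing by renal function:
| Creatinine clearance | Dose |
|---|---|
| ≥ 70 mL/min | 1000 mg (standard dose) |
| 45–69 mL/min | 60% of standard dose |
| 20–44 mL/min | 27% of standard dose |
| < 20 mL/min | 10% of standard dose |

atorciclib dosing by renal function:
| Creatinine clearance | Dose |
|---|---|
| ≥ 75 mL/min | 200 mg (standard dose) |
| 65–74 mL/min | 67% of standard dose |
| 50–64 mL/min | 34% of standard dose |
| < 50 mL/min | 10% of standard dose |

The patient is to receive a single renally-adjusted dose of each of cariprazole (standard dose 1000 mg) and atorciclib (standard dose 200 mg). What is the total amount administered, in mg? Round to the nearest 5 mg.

290 mg

CrCl = (140 − 87) × 76 / (72 × 1.5) × 0.85 = 4028.0 / 108.00 × 0.85 ≈ 31.7 mL/min
CrCl ≈ 32 mL/min.
cariprazole: 20–44 mL/min → 27% of 1000 mg = 270 mg.
atorciclib: < 50 mL/min → 10% of 200 mg = 20 mg.
Total = 270 + 20 = 290 mg.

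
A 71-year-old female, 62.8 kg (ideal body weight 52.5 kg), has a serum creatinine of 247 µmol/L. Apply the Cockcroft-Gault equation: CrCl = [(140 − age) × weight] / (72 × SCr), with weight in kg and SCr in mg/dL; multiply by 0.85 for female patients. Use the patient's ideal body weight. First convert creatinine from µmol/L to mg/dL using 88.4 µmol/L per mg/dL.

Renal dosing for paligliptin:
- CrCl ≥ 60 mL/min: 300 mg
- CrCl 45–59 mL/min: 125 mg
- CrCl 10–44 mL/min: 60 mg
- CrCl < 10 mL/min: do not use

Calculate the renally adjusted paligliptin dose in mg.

60 mg

SCr = 247 / 88.4 = 2.794 mg/dL
CrCl = (140 − 71) × 52.5 / (72 × 2.794) × 0.85 = 3622.5 / 201.17 × 0.85 ≈ 15.3 mL/min
CrCl ≈ 15 mL/min → bracket 10–44 mL/min.
Dose for this bracket: 60 mg.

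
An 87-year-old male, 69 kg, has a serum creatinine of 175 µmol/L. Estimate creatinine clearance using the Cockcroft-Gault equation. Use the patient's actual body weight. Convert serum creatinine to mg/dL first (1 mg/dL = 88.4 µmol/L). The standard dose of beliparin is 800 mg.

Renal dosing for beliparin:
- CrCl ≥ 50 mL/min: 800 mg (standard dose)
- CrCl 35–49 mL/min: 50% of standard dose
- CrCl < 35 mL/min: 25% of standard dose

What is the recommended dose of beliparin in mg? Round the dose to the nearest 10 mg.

200 mg

SCr = 175 / 88.4 = 1.98 mg/dL
CrCl = (140 − 87) × 69 / (72 × 1.98) = 3657.0 / 142.56 ≈ 25.7 mL/min
CrCl ≈ 26 mL/min → bracket < 35 mL/min.
25% of 800 mg = 200 mg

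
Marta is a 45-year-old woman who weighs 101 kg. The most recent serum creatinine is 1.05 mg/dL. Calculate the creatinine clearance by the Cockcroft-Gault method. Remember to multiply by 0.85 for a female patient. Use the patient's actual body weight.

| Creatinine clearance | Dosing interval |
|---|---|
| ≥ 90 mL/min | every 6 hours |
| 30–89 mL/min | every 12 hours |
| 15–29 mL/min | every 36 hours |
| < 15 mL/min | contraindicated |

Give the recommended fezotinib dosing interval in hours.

CrCl = (140 − 45) × 101 / (72 × 1.05) × 0.85 = 9595.0 / 75.60 × 0.85 ≈ 107.9 mL/min
CrCl ≈ 108 mL/min → bracket ≥ 90 mL/min → every 6 hours.

every 6 hours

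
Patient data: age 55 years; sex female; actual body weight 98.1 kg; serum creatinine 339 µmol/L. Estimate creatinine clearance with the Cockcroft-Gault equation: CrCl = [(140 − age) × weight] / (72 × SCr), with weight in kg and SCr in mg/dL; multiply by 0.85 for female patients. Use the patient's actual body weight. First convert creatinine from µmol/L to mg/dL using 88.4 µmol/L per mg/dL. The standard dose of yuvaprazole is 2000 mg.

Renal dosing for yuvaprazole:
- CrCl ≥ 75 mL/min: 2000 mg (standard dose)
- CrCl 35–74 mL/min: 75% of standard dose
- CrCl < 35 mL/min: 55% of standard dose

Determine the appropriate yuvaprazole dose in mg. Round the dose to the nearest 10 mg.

1100 mg

SCr = 339 / 88.4 = 3.835 mg/dL
CrCl = (140 − 55) × 98.1 / (72 × 3.835) × 0.85 = 8338.5 / 276.12 × 0.85 ≈ 25.7 mL/min
CrCl ≈ 26 mL/min → bracket < 35 mL/min.
55% of 2000 mg = 1100 mg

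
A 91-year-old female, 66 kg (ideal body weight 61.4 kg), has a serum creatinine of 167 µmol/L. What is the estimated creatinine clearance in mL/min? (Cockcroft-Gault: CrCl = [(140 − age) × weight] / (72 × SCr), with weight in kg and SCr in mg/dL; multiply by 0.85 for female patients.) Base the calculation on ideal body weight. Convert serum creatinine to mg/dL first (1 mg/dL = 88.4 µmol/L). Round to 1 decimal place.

18.8 mL/min

SCr = 167 / 88.4 = 1.889 mg/dL
CrCl = (140 − 91) × 61.4 / (72 × 1.889) × 0.85 = 3008.6 / 136.01 × 0.85 ≈ 18.8 mL/min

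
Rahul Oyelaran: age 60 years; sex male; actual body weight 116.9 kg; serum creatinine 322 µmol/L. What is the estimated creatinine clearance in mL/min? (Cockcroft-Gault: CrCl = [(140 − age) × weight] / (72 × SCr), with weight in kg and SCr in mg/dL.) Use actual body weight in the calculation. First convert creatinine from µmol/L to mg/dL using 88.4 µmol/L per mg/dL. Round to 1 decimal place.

35.7 mL/min

SCr = 322 / 88.4 = 3.643 mg/dL
CrCl = (140 − 60) × 116.9 / (72 × 3.643) = 9352.0 / 262.30 ≈ 35.7 mL/min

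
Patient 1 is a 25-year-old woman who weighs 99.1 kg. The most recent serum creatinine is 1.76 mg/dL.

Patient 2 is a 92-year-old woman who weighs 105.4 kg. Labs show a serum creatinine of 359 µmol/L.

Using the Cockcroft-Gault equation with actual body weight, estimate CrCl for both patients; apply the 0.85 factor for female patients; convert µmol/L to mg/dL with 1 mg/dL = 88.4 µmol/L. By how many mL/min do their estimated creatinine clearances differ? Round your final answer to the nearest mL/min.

62 mL/min

Patient 1: CrCl = (140 − 25) × 99.1 / (72 × 1.76) × 0.85 = 11396.5 / 126.72 × 0.85 ≈ 76.4 mL/min
Patient 2: SCr = 359 / 88.4 = 4.061 mg/dL
Patient 2: CrCl = (140 − 92) × 105.4 / (72 × 4.061) × 0.85 = 5059.2 / 292.39 × 0.85 ≈ 14.7 mL/min
|76.4 − 14.7| = 61.7 mL/min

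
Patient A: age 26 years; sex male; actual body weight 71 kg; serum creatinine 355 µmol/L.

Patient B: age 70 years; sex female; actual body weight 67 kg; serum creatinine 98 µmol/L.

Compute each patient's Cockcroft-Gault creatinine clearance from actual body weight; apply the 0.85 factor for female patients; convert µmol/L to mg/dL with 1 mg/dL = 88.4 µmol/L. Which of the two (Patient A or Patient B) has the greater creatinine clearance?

Patient B

Patient A: SCr = 355 / 88.4 = 4.016 mg/dL
Patient A: CrCl = (140 − 26) × 71 / (72 × 4.016) = 8094.0 / 289.15 ≈ 28.0 mL/min
Patient B: SCr = 98 / 88.4 = 1.109 mg/dL
Patient B: CrCl = (140 − 70) × 67 / (72 × 1.109) × 0.85 = 4690.0 / 79.85 × 0.85 ≈ 49.9 mL/min
28.0 vs 49.9 mL/min → Patient B is higher.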